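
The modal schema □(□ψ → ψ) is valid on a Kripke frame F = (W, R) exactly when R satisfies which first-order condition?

shift-reflexivity: ∀x ∀y (Rxy → Ryy)

This is the T□ axiom.
Its frame correspondent is shift-reflexivity — ∀x ∀y (Rxy → Ryy).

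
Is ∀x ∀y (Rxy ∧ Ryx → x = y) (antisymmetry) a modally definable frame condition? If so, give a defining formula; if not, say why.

Not definable by any modal formula

If a class were modally definable it would be closed under surjective bounded morphisms (Goldblatt–Thomason).
The 4-cycle (worlds s,t,u,v with s→t→u→v→s) is antisymmetric. Sending even-indexed worlds to s and odd-indexed worlds to t is a surjective bounded morphism onto the two-world frame with s↔t, which is not antisymmetric.
So the class is not modally definable.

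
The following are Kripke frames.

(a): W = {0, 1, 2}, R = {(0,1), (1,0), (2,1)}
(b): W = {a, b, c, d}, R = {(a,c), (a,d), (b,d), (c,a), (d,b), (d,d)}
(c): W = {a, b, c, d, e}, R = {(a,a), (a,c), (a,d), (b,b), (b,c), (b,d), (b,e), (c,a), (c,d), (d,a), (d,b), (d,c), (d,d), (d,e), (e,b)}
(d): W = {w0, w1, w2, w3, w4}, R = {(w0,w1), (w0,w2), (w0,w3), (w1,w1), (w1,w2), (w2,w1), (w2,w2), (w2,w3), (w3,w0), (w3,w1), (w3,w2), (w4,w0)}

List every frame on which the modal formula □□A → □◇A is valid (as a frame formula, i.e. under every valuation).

The schema corresponds to a generalized confluence (Geach) condition: ∀x ∀z (xRz → ∃w (xR²w ∧ zRw)).
(a): condition met.
(b): condition met.
(c): condition met.
(d): condition met.
Valid on: (a), (b), (c), (d).

(a), (b), (c), (d)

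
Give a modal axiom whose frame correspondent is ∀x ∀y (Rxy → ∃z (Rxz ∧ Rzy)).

The condition is density. The C4 schema □□r → □r defines it.
Suppose □□r→□r is valid. Take Rxy and set V(r)={w : xR²w}. Then □□r at x, so □r at x, so r at y, i.e. ∃z(Rxz∧Rzy).

□□r → □r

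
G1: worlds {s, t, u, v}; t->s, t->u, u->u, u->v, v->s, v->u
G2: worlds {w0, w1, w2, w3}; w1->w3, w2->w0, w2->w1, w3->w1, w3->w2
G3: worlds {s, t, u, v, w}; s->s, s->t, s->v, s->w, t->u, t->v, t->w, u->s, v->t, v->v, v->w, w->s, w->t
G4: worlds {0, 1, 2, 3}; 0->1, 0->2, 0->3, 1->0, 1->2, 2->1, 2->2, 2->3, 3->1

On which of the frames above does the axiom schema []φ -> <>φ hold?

This is the axiom for seriality; its first-order frame correspondent is forall x exists y Rxy.
G1: fails — world s has no successor.
G2: fails — world w0 has no successor.
G3: holds.
G4: holds.

G3, G4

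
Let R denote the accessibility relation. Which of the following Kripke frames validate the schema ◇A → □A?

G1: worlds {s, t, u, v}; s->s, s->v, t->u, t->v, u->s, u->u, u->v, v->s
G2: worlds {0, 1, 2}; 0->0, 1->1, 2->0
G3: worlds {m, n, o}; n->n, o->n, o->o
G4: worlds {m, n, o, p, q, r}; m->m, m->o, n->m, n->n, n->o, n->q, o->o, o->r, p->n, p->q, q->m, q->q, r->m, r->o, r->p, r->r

G2

This is the axiom for partial functionality; its first-order frame correspondent is ∀x ∀y ∀z (Rxy ∧ Rxz → y = z).
G1: fails — s sees both s and v.
G2: holds.
G3: fails — o sees both n and o.
G4: fails — m sees both m and o.
Valid on: G2.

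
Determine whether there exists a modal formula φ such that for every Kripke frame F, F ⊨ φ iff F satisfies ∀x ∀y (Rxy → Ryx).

Definable; p → □◇p defines it

Yes: it is symmetry, defined by the B schema p → □◇p.
Suppose p→□◇p is valid. Take Rxy and set V(p)={x}. Then p at x, so □◇p at x, so ◇p at y, so some z with Ryz has p; z=x, i.e. Ryx.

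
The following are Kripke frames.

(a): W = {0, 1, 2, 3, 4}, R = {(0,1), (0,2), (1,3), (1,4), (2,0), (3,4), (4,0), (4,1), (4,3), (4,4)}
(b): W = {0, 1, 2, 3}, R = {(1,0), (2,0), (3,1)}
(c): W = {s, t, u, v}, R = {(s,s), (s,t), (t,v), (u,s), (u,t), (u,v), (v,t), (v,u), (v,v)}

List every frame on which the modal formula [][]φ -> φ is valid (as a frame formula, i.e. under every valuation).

(a), (c)

This is the axiom for a generalized confluence (Geach) condition; its first-order frame correspondent is forall x exists w (x R^2 w & x = w).
(a): holds.
(b): fails — at 0 but no w with 0R²w and 0=w.
(c): holds.
Valid on: (a), (c).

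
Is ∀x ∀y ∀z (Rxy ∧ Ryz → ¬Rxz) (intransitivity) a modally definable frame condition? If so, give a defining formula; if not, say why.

No — not modally definable

Modal frame validity is preserved under surjective bounded morphisms.
The 7-cycle (worlds s,t,u,v,w,x,y with s→t→u→v→w→x→y→s) is intransitive. Mapping every world to a single reflexive point • is a surjective bounded morphism; the reflexive point is not intransitive (R••∧R•• but R••).
So the class is not modally definable.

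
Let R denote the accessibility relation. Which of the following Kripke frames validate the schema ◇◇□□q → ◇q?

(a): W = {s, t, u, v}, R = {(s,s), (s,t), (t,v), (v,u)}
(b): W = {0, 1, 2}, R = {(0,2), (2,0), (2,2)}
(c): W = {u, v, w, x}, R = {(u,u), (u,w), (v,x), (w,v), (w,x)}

This is the axiom for a generalized confluence (Geach) condition; its first-order frame correspondent is ∀x ∀y (xR²y → ∃w (yR²w ∧ xRw)).
(a): fails — sR²t but no w with tR²w and sRw.
(b): ✓.
(c): fails — uR²v but no t with vR²t and uRt.
Valid on: (b).

(b)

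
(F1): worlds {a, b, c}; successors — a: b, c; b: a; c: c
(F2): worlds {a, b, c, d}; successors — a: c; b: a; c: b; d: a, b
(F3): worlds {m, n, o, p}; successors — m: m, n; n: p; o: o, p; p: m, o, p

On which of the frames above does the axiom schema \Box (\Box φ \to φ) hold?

none

Frame correspondent (Sahlqvist): \forall x \forall y (Rxy \to Ryy) — i.e. shift-reflexivity.
(F1): fails — Rab but not Rbb.
(F2): fails — Rba but not Raa.
(F3): fails — Rmn but not Rnn.
Valid on no frame.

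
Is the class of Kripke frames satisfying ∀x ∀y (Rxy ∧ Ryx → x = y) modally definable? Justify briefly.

Not definable by any modal formula

Modal frame validity is preserved under surjective bounded morphisms.
The 6-cycle (worlds s,t,u,v,w,x with s→t→u→v→w→x→s) is antisymmetric. Sending even-indexed worlds to a and odd-indexed worlds to b is a surjective bounded morphism onto the two-world frame with a↔b, which is not antisymmetric.
So the class is not modally definable.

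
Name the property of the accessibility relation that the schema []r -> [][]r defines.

Transitivity

Suppose □r→□□r is valid. Take Rxy, Ryz and set V(r)={w : Rxw}. Then □r at x, so □□r at x, so □r at y, so r at z, i.e. Rxz.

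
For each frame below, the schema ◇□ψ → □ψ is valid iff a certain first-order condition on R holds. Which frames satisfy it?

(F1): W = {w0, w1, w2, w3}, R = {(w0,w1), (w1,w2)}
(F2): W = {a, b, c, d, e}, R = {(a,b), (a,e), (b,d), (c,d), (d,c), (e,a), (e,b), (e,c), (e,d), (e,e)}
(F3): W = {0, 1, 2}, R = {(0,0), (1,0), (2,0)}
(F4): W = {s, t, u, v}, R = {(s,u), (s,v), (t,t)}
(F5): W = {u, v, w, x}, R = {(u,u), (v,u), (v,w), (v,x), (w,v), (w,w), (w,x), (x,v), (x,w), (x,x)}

(F3)

The schema corresponds to the Euclidean property: ∀x ∀y ∀z (Rxy ∧ Rxz → Ryz).
(F1): fails — Rw0w1 and Rw0w1 but not Rw1w1.
(F2): fails — Rab and Rab but not Rbb.
(F3): ✓.
(F4): fails — Rsu and Rsu but not Ruu.
(F5): fails — Rvw and Rvu but not Rwu.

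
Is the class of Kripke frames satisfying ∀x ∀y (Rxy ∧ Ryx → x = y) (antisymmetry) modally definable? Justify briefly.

Any modally definable frame class is closed under surjective bounded morphisms.
The 4-cycle (worlds 0,1,2,3 with 0→1→2→3→0) is antisymmetric. Sending even-indexed worlds to s and odd-indexed worlds to t is a surjective bounded morphism onto the two-world frame with s↔t, which is not antisymmetric.
So the class is not modally definable.

Not modally definable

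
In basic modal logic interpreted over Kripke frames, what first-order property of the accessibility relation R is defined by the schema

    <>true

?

◇⊤ holds at w iff w has a successor, so frame-validity of ◇⊤ is exactly seriality. Equivalently via □φ → ◇φ:
Suppose □φ→◇φ is valid. At any x set V(φ)=W. Then □φ at x, so ◇φ at x, so x has a successor.

seriality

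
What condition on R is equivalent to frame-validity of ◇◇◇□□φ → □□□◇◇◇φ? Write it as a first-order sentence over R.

∀x ∀y ∀z ((xR³y ∧ xR³z) → ∃w (yR²w ∧ zR³w))

This is a Sahlqvist (Geach-type) schema ◇^3□^2φ → □^3◇^3φ.
First-order correspondent: ∀x ∀y ∀z ((xR³y ∧ xR³z) → ∃w (yR²w ∧ zR³w)).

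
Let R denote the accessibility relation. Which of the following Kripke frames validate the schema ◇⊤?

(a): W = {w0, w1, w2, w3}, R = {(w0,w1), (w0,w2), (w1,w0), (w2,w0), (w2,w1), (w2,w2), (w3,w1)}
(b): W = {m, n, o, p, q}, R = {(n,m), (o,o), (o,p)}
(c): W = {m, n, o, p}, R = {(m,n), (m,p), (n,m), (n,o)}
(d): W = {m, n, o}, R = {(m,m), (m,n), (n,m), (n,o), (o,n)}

(a), (d)

Frame correspondent (Sahlqvist): ∀x ∃y Rxy — i.e. seriality.
(a): ✓.
(b): fails — world m has no successor.
(c): fails — world o has no successor.
(d): ✓.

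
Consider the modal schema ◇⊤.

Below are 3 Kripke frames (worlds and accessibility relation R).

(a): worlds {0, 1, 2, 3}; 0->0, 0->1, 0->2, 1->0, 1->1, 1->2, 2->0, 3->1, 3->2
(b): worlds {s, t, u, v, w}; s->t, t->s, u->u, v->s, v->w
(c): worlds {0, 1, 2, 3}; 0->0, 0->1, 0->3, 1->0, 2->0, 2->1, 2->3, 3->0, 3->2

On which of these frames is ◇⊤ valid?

(a), (c)

The schema corresponds to seriality: ∀x ∃y Rxy.
(a): condition met.
(b): fails — world w has no successor.
(c): condition met.
Valid on: (a), (c).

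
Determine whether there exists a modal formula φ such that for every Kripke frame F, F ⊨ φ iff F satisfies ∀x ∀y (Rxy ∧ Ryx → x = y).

If a class were modally definable it would be closed under surjective bounded morphisms (Goldblatt–Thomason).
The 4-cycle (worlds w0,w1,w2,w3 with w0→w1→w2→w3→w0) is antisymmetric. Sending even-indexed worlds to a and odd-indexed worlds to b is a surjective bounded morphism onto the two-world frame with a↔b, which is not antisymmetric.
Hence antisymmetry is not modally definable.

Not modally definable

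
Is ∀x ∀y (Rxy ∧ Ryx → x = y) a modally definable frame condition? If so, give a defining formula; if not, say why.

No — not modally definable

If a class were modally definable it would be closed under surjective bounded morphisms (Goldblatt–Thomason).
The 8-cycle (worlds w0,w1,w2,w3,w4,w5,w6,w7 with w0→w1→w2→w3→w4→w5→w6→w7→w0) is antisymmetric. Sending even-indexed worlds to s and odd-indexed worlds to t is a surjective bounded morphism onto the two-world frame with s↔t, which is not antisymmetric.
So no modal formula (or set of formulas) defines exactly the antisymmetric frames.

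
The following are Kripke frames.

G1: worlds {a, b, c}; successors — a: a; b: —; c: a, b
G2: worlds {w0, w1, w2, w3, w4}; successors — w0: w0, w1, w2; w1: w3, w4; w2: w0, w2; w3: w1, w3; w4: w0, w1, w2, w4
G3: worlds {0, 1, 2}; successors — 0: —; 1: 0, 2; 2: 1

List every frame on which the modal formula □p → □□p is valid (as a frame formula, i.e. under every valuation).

The schema corresponds to transitivity: ∀x ∀y ∀z (Rxy ∧ Ryz → Rxz).
G1: ✓.
G2: fails — Rw3w1 and Rw1w4 but not Rw3w4.
G3: fails — R12 and R21 but not R11.
Valid on: G1.

G1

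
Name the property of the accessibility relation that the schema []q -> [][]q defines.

Suppose □q→□□q is valid. Take Rxy, Ryz and set V(q)={w : Rxw}. Then □q at x, so □□q at x, so □q at y, so q at z, i.e. Rxz.
The converse is a direct semantic check.
So the correspondent is transitivity.

Transitivity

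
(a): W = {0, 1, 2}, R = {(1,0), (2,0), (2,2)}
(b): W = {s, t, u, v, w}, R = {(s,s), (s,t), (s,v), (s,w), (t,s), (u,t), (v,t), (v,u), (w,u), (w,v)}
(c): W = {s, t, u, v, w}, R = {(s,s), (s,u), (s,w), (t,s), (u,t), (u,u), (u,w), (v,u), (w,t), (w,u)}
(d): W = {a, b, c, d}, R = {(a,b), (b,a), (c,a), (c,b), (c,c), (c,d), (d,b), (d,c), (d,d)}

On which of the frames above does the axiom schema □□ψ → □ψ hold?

This is the axiom for density; its first-order frame correspondent is ∀x ∀y (Rxy → ∃z (Rxz ∧ Rzy)).
(a): fails — R10 but no z with R1z and Rz0.
(b): fails — Rut but no z with Ruz and Rzt.
(c): ✓.
(d): fails — Rab but no z with Raz and Rzb.

(c)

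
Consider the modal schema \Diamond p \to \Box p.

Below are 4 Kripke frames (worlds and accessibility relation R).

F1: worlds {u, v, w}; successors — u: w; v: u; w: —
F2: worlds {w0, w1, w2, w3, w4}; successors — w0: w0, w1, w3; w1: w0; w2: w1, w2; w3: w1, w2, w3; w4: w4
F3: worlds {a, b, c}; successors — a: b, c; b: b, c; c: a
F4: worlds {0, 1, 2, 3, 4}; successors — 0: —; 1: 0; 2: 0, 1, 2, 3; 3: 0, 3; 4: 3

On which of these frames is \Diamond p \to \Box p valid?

The schema corresponds to partial functionality: \forall x \forall y \forall z (Rxy \wedge Rxz \to y = z).
F1: holds.
F2: fails — w0 sees both w0 and w1.
F3: fails — a sees both b and c.
F4: fails — 2 sees both 0 and 1.
Valid on: F1.

F1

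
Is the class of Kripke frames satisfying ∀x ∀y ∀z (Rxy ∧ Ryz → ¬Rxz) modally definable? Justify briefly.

Modal frame validity is preserved under surjective bounded morphisms.
The 5-cycle (worlds s,t,u,v,w with s→t→u→v→w→s) is intransitive. Mapping every world to a single reflexive point • is a surjective bounded morphism; the reflexive point is not intransitive (R••∧R•• but R••).
So no modal formula (or set of formulas) defines exactly the intransitive frames.

No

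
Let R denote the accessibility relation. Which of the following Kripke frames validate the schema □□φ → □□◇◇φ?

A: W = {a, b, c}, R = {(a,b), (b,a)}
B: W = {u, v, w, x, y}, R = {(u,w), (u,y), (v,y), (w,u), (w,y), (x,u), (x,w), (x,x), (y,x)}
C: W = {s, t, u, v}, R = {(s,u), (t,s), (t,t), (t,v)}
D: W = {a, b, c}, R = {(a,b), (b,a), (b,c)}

A, B

The schema corresponds to a generalized confluence (Geach) condition: ∀x ∀z (xR²z → ∃w (xR²w ∧ zR²w)).
A: ✓.
B: ✓.
C: fails — tR²s but no w with tR²w and sR²w.
D: fails — aR²c but no w with aR²w and cR²w.
Valid on: A, B.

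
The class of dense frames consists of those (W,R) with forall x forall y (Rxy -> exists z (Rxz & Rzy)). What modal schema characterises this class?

□□ψ → □ψ

The condition is density. The C4 schema □□ψ → □ψ defines it.
Suppose □□ψ→□ψ is valid. Take Rxy and set V(ψ)={w : xR²w}. Then □□ψ at x, so □ψ at x, so ψ at y, i.e. ∃z(Rxz∧Rzy).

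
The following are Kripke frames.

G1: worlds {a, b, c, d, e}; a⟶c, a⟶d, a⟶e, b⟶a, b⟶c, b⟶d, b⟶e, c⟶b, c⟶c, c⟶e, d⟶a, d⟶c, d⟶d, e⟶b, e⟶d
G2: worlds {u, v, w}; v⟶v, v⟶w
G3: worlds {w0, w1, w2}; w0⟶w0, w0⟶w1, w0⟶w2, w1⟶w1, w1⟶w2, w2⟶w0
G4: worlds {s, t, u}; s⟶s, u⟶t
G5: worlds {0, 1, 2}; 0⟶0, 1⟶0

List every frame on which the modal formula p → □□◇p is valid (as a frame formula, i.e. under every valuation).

Frame correspondent (Sahlqvist): ∀x ∀z (xR²z → ∃w (x = w ∧ zRw)) — i.e. a generalized confluence (Geach) condition.
G1: fails — aR²a but no w with a=w and aRw.
G2: fails — vR²w but no t with v=t and wRt.
G3: fails — w0R²w1 but no w with w0=w and w1Rw.
G4: satisfies the condition.
G5: fails — 1R²0 but no w with 1=w and 0Rw.

G4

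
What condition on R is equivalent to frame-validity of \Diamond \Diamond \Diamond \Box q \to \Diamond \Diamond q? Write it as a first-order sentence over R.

This is a Sahlqvist (Geach-type) schema ◇^3□^1q → □^0◇^2q.
Minimal-valuation argument: fix x; take any y with xR^3y and any z with xR^0z. Set V(q) to the set of worlds R-reachable from y in exactly 1 step. Then □^1q holds at y, so the antecedent holds at x; validity forces ◇^2q at z, giving a w with zR^2w and yR^1w.
First-order correspondent: \forall x \forall y (x R^3 y \to \exists w (yRw \wedge x R^2 w)).

\forall x \forall y (x R^3 y \to \exists w (yRw \wedge x R^2 w))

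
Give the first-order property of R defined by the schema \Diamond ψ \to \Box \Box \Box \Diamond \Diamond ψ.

\forall x \forall y \forall z ((xRy \wedge x R^3 z) \to \exists w (y = w \wedge z R^2 w))

This is a Sahlqvist (Geach-type) schema ◇^1□^0ψ → □^3◇^2ψ.
Minimal-valuation argument: fix x; take any y with xR^1y and any z with xR^3z. Set V(ψ) to the set of worlds R-reachable from y in exactly 0 steps. Then □^0ψ holds at y, so the antecedent holds at x; validity forces ◇^2ψ at z, giving a w with zR^2w and yR^0w.
First-order correspondent: \forall x \forall y \forall z ((xRy \wedge x R^3 z) \to \exists w (y = w \wedge z R^2 w)).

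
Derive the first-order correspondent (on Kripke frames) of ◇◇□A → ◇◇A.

This is a Sahlqvist (Geach-type) schema ◇^2□^1A → □^0◇^2A.
Minimal-valuation argument: fix x; take any y with xR^2y and any z with xR^0z. Set V(A) to the set of worlds R-reachable from y in exactly 1 step. Then □^1A holds at y, so the antecedent holds at x; validity forces ◇^2A at z, giving a w with zR^2w and yR^1w.
First-order correspondent: ∀x ∀y (xR²y → ∃w (yRw ∧ xR²w)).

∀x ∀y (xR²y → ∃w (yRw ∧ xR²w))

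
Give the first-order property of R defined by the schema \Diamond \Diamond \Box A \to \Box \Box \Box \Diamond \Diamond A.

This is a Sahlqvist (Geach-type) schema ◇^2□^1A → □^3◇^2A.
Minimal-valuation argument: fix x; take any y with xR^2y and any z with xR^3z. Set V(A) to the set of worlds R-reachable from y in exactly 1 step. Then □^1A holds at y, so the antecedent holds at x; validity forces ◇^2A at z, giving a w with zR^2w and yR^1w.
First-order correspondent: \forall x \forall y \forall z ((x R^2 y \wedge x R^3 z) \to \exists w (yRw \wedge z R^2 w)).

\forall x \forall y \forall z ((x R^2 y \wedge x R^3 z) \to \exists w (yRw \wedge z R^2 w))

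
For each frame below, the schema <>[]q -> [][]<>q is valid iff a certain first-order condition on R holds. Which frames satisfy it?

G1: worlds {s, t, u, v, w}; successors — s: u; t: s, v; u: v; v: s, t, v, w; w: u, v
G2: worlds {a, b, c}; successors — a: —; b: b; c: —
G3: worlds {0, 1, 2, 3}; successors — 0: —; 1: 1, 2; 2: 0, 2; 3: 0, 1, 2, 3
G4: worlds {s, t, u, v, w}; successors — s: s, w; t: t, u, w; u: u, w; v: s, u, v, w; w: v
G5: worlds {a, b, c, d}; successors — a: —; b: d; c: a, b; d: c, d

Frame correspondent (Sahlqvist): forall x forall y forall z ((xRy & x R^2 z) -> exists w (yRw & zRw)) — i.e. a generalized confluence (Geach) condition.
G1: fails — tRs, tR²t but no w* with sRw* and tRw*.
G2: satisfies the condition.
G3: fails — 1R1, 1R²0 but no w with 1Rw and 0Rw.
G4: fails — sRs, sR²w but no w* with sRw* and wRw*.
G5: fails — bRd, bR²c but no w with dRw and cRw.

G2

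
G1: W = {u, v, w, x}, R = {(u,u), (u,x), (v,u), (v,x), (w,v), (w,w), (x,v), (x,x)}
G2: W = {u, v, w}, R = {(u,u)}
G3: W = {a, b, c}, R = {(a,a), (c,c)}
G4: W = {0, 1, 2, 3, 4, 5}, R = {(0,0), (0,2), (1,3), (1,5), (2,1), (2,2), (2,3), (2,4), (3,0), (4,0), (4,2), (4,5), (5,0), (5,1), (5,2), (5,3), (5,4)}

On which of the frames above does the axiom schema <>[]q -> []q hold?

G2, G3

The schema corresponds to the Euclidean property: forall x forall y forall z (Rxy & Rxz -> Ryz).
G1: fails — Rux and Ruu but not Rxu.
G2: ✓.
G3: ✓.
G4: fails — R02 and R00 but not R20.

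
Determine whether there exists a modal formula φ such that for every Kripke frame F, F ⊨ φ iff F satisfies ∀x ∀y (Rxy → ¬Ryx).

No

Any modally definable frame class is closed under surjective bounded morphisms.
The 4-cycle (worlds s,t,u,v with s→t→u→v→s) is asymmetric. Mapping every world to a single reflexive point • is a surjective bounded morphism, and the reflexive point is not asymmetric (R•• but asymmetry requires ¬R••).
Hence asymmetry is not modally definable.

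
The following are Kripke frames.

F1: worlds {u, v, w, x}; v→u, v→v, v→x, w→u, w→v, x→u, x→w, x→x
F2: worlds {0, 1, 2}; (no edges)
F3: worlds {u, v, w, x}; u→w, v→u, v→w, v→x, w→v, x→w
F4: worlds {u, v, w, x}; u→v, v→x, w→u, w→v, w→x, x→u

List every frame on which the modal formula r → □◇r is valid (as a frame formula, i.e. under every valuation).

This is the axiom for symmetry; its first-order frame correspondent is ∀x ∀y (Rxy → Ryx).
F1: fails — Rxw but not Rwx.
F2: condition met.
F3: fails — Rxw but not Rwx.
F4: fails — Ruv but not Rvu.
Valid on: F2.

F2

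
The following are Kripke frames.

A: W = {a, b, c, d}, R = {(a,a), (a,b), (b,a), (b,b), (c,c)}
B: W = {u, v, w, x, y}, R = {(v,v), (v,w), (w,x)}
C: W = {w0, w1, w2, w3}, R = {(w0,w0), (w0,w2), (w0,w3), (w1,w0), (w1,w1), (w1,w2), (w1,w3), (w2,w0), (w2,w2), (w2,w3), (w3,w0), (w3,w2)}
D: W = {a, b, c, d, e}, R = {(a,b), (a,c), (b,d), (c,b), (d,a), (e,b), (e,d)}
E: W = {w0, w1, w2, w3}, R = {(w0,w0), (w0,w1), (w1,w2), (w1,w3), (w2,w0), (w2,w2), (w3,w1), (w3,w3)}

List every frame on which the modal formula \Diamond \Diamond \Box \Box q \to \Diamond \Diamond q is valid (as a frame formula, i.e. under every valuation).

A, C, E

This is the axiom for a generalized confluence (Geach) condition; its first-order frame correspondent is \forall x \forall y (x R^2 y \to \exists w (y R^2 w \wedge x R^2 w)).
A: condition met.
B: fails — vR²w but no t with wR²t and vR²t.
C: condition met.
D: fails — aR²b but no w with bR²w and aR²w.
E: condition met.
Valid on: A, C, E.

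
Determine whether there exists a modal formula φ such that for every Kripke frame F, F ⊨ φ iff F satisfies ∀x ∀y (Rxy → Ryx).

Yes — defined by q → □◇q

The condition is symmetry. A defining modal formula is q → □◇q.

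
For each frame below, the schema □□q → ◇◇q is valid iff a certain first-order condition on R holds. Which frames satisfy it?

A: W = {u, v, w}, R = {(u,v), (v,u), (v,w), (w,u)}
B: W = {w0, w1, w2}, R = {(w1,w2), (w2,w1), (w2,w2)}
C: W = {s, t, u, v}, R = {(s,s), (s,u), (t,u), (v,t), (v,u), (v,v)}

Frame correspondent (Sahlqvist): ∀x ∃w (xR²w ∧ xR²w) — i.e. a generalized confluence (Geach) condition.
A: ✓.
B: fails — at w0 but no w with w0R²w and w0R²w.
C: fails — at t but no w with tR²w and tR²w.

A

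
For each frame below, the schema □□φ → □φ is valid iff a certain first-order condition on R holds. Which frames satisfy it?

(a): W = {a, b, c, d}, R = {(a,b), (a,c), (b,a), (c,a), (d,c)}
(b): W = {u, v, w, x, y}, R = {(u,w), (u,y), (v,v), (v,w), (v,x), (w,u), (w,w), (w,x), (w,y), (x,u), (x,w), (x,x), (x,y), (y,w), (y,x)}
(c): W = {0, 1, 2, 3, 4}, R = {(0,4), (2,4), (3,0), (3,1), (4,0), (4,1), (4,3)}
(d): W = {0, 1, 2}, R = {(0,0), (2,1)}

This is the axiom for density; its first-order frame correspondent is ∀x ∀y (Rxy → ∃z (Rxz ∧ Rzy)).
(a): fails — Rdc but no z with Rdz and Rzc.
(b): condition met.
(c): fails — R31 but no z with R3z and Rz1.
(d): fails — R21 but no z with R2z and Rz1.
Valid on: (b).

(b)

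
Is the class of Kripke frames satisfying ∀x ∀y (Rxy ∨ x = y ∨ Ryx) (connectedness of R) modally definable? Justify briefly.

Modal frame validity is preserved under disjoint unions.
Take 2 disjoint single-world reflexive frames: each is trivially connected, but their disjoint union has 2 worlds with no edge between distinct components, so it is not connected.
So no modal formula (or set of formulas) defines exactly the connected frames.

No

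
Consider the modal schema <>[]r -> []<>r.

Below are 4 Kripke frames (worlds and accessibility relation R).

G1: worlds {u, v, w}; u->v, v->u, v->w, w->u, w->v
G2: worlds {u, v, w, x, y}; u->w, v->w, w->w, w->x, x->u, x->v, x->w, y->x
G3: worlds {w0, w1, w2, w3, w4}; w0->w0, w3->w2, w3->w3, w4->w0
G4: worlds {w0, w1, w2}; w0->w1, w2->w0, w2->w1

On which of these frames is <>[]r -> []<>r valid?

G2

The schema corresponds to convergence: forall x forall y forall z (Rxy & Rxz -> exists w (Ryw & Rzw)).
G1: fails — Rwu and Rwv but u and v have no common successor.
G2: condition met.
G3: fails — Rw3w2 and Rw3w2 but w2 and w2 have no common successor.
G4: fails — Rw0w1 and Rw0w1 but w1 and w1 have no common successor.
Valid on: G2.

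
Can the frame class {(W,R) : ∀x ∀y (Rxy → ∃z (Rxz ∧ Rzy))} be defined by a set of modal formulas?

Yes — defined by □□p → □p

The condition is density. A defining modal formula is □□p → □p.
Suppose □□p→□p is valid. Take Rxy and set V(p)={w : xR²w}. Then □□p at x, so □p at x, so p at y, i.e. ∃z(Rxz∧Rzy).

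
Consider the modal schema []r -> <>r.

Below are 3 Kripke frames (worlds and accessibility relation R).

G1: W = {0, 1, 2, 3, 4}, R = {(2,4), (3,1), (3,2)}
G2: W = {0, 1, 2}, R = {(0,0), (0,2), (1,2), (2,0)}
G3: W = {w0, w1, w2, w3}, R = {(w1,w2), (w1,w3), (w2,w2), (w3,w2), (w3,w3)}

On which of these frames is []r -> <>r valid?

The schema corresponds to seriality: forall x exists y Rxy.
G1: fails — world 0 has no successor.
G2: satisfies the condition.
G3: fails — world w0 has no successor.
Valid on: G2.

G2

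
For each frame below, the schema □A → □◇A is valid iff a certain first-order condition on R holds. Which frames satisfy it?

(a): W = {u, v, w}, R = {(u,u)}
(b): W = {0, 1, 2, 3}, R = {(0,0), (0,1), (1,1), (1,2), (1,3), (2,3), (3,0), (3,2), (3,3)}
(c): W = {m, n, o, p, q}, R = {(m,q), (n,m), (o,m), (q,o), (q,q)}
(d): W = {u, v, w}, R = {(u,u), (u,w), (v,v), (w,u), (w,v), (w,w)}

(a), (b), (d)

Frame correspondent (Sahlqvist): ∀x ∀z (xRz → ∃w (xRw ∧ zRw)) — i.e. a generalized confluence (Geach) condition.
(a): condition met.
(b): condition met.
(c): fails — nRm but no w with nRw and mRw.
(d): condition met.
Valid on: (a), (b), (d).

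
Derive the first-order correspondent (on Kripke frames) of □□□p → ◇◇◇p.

This is a Sahlqvist (Geach-type) schema ◇^0□^3p → □^0◇^3p.
Minimal-valuation argument: fix x; take any y with xR^0y and any z with xR^0z. Set V(p) to the set of worlds R-reachable from y in exactly 3 steps. Then □^3p holds at y, so the antecedent holds at x; validity forces ◇^3p at z, giving a w with zR^3w and yR^3w.
First-order correspondent: ∀x ∃w (xR³w ∧ xR³w).

∀x ∃w (xR³w ∧ xR³w)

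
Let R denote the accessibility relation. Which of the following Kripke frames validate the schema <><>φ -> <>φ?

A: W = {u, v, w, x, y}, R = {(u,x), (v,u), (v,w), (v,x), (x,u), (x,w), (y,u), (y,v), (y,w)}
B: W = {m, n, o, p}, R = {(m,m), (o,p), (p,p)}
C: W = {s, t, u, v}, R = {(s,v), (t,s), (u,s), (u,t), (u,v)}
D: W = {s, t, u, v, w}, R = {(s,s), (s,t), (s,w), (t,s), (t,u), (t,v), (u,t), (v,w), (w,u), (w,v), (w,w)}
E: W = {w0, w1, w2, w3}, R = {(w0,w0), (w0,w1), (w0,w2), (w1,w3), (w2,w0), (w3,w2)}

This is the axiom for transitivity; its first-order frame correspondent is forall x forall y forall z (Rxy & Ryz -> Rxz).
A: fails — Rxu and Rux but not Rxx.
B: holds.
C: fails — Rts and Rsv but not Rtv.
D: fails — Rtv and Rvw but not Rtw.
E: fails — Rw3w2 and Rw2w0 but not Rw3w0.

B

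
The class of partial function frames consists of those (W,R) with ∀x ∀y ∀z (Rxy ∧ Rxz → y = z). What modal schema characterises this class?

◇ψ → □ψ

The condition is partial functionality. The CD schema ◇ψ → □ψ defines it.
Suppose ◇ψ→□ψ is valid. Take Rxy, Rxz and set V(ψ)={y}. Then ◇ψ at x, so □ψ at x, so ψ at z, i.e. z=y.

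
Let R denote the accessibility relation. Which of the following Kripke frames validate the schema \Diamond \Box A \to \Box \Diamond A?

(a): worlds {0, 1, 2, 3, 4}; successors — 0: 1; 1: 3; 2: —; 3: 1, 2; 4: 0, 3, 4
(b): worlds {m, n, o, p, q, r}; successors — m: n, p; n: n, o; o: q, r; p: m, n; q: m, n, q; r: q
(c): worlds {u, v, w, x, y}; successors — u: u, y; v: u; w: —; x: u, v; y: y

(c)

The schema corresponds to convergence: \forall x \forall y \forall z (Rxy \wedge Rxz \to \exists w (Ryw \wedge Rzw)).
(a): fails — R32 and R32 but 2 and 2 have no common successor.
(b): fails — Rnn and Rno but n and o have no common successor.
(c): ✓.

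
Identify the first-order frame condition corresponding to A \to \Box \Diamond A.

Symmetry

This schema is the B axiom.
It corresponds to symmetry: \forall x \forall y (Rxy \to Ryx).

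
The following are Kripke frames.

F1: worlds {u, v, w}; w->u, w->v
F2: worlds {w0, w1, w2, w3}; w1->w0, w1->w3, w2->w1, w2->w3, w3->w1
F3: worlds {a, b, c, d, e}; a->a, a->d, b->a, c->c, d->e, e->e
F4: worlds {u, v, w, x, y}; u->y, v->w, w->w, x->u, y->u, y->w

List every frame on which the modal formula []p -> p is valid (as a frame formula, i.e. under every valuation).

none

This is the axiom for reflexivity; its first-order frame correspondent is forall x Rxx.
F1: fails — world u does not see itself.
F2: fails — world w0 does not see itself.
F3: fails — world b does not see itself.
F4: fails — world u does not see itself.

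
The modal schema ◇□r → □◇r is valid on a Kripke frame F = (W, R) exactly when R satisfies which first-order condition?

convergence: ∀x ∀y ∀z (Rxy ∧ Rxz → ∃w (Ryw ∧ Rzw))

Suppose ◇□r→□◇r is valid. Take Rxy, Rxz and set V(r)={w : Ryw}. Then □r at y so ◇□r at x, so □◇r at x, so ◇r at z, giving w with Rzw and Ryw.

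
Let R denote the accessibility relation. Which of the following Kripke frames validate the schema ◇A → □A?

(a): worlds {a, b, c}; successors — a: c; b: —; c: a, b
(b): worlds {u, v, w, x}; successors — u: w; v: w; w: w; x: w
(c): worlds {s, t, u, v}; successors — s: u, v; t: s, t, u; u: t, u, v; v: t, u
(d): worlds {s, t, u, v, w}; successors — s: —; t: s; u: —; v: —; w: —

(b), (d)

This is the axiom for partial functionality; its first-order frame correspondent is ∀x ∀y ∀z (Rxy ∧ Rxz → y = z).
(a): fails — c sees both a and b.
(b): ✓.
(c): fails — s sees both u and v.
(d): ✓.
Valid on: (b), (d).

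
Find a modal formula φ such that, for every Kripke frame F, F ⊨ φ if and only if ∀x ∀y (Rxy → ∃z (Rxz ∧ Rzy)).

□□s → □s

A defining formula is □□s → □s (the C4 axiom).
Suppose □□s→□s is valid. Take Rxy and set V(s)={w : xR²w}. Then □□s at x, so □s at x, so s at y, i.e. ∃z(Rxz∧Rzy).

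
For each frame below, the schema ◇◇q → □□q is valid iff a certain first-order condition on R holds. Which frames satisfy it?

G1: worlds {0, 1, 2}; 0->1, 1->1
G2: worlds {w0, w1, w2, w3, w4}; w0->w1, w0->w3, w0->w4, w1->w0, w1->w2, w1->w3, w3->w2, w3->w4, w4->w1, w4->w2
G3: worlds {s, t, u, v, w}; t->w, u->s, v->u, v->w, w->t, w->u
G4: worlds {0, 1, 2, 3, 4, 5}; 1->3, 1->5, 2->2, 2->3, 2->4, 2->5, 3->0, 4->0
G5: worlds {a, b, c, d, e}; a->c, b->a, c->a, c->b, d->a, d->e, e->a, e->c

G1

Frame correspondent (Sahlqvist): ∀x ∀y ∀z ((xR²y ∧ xR²z) → ∃w (y = w ∧ z = w)) — i.e. a generalized confluence (Geach) condition.
G1: holds.
G2: fails — w0R²w0, w0R²w1 but w0 ≠ w1.
G3: fails — tR²t, tR²u but t ≠ u.
G4: fails — 2R²0, 2R²2 but 0 ≠ 2.
G5: fails — aR²a, aR²b but a ≠ b.
Valid on: G1.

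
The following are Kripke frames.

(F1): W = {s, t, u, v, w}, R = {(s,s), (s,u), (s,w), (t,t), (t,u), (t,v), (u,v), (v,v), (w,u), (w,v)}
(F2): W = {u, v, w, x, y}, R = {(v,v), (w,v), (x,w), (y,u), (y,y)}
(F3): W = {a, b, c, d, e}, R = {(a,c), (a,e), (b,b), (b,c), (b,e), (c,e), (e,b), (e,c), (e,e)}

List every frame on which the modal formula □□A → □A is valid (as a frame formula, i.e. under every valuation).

(F3)

Frame correspondent (Sahlqvist): ∀x ∀y (Rxy → ∃z (Rxz ∧ Rzy)) — i.e. density.
(F1): fails — Rwu but no z with Rwz and Rzu.
(F2): fails — Rxw but no z with Rxz and Rzw.
(F3): ✓.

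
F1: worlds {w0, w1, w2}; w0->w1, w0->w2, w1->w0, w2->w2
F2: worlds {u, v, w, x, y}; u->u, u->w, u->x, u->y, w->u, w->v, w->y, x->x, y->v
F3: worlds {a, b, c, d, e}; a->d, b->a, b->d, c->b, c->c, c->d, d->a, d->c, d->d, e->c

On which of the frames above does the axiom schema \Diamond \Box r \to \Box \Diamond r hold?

The schema corresponds to convergence: \forall x \forall y \forall z (Rxy \wedge Rxz \to \exists w (Ryw \wedge Rzw)).
F1: fails — Rw0w1 and Rw0w2 but w1 and w2 have no common successor.
F2: fails — Ruw and Rux but w and x have no common successor.
F3: ✓.

F3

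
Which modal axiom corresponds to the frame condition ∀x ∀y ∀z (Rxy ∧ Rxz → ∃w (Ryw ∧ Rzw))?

◇□s → □◇s

A defining formula is ◇□s → □◇s (the .2 axiom).
Suppose ◇□s→□◇s is valid. Take Rxy, Rxz and set V(s)={w : Ryw}. Then □s at y so ◇□s at x, so □◇s at x, so ◇s at z, giving w with Rzw and Ryw.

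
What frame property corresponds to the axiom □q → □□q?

This is the 4 axiom.
Its frame correspondent is transitivity — ∀x ∀y ∀z (Rxy ∧ Ryz → Rxz).

Transitivity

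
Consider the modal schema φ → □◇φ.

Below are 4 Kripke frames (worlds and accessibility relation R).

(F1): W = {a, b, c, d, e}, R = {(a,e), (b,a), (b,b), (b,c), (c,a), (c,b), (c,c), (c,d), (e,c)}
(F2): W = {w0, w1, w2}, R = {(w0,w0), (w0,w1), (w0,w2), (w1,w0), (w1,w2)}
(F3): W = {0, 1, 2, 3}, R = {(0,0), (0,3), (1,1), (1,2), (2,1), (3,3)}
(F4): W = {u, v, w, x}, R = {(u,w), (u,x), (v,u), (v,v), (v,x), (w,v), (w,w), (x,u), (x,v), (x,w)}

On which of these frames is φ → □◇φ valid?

none

This is the axiom for symmetry; its first-order frame correspondent is ∀x ∀y (Rxy → Ryx).
(F1): fails — Rcd but not Rdc.
(F2): fails — Rw1w2 but not Rw2w1.
(F3): fails — R03 but not R30.
(F4): fails — Rxw but not Rwx.
Valid on no frame.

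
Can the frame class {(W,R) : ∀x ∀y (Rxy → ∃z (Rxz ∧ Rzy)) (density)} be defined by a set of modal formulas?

This is a Sahlqvist condition; the C4 axiom □□p → □p defines it.
Suppose □□p→□p is valid. Take Rxy and set V(p)={w : xR²w}. Then □□p at x, so □p at x, so p at y, i.e. ∃z(Rxz∧Rzy).

Yes — defined by □□p → □p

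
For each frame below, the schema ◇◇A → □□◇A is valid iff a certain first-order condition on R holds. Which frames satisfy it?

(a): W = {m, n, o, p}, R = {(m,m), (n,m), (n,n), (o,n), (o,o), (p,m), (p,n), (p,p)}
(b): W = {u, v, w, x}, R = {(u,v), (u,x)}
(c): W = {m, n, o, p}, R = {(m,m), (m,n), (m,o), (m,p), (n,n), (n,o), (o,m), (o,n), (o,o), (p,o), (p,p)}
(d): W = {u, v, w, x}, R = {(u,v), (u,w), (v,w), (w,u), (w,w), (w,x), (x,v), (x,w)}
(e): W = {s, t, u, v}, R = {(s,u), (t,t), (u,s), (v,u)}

(b)

The schema corresponds to a generalized confluence (Geach) condition: ∀x ∀y ∀z ((xR²y ∧ xR²z) → ∃w (y = w ∧ zRw)).
(a): fails — nR²n, nR²m but no w with n=w and mRw.
(b): satisfies the condition.
(c): fails — mR²m, mR²n but no w with m=w and nRw.
(d): fails — uR²u, uR²u but no t with u=t and uRt.
(e): fails — sR²s, sR²s but no w with s=w and sRw.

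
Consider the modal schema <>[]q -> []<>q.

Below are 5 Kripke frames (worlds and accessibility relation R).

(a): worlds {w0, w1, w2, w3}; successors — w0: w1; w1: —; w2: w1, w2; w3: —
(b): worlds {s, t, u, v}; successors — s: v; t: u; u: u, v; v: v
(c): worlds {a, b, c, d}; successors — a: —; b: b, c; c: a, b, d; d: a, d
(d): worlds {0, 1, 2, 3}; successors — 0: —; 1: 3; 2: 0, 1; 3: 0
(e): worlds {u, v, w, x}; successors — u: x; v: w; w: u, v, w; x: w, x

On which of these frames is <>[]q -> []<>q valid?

The schema corresponds to convergence: forall x forall y forall z (Rxy & Rxz -> exists w (Ryw & Rzw)).
(a): fails — Rw0w1 and Rw0w1 but w1 and w1 have no common successor.
(b): satisfies the condition.
(c): fails — Rcd and Rcb but d and b have no common successor.
(d): fails — R20 and R20 but 0 and 0 have no common successor.
(e): fails — Rww and Rwu but w and u have no common successor.
Valid on: (b).

(b)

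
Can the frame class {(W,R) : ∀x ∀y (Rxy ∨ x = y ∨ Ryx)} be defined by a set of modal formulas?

Not modally definable

Modal frame validity is preserved under disjoint unions.
Take 2 disjoint single-world reflexive frames: each is trivially connected, but their disjoint union has 2 worlds with no edge between distinct components, so it is not connected.
So the class is not modally definable.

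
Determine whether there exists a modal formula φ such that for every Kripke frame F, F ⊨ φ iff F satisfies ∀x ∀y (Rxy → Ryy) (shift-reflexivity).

Yes: it is shift-reflexivity, defined by the T□ schema □(□q → q).
Suppose □(□q→q) is valid. Take Rxy and set V(q)={w : Ryw}. Then at y, □q holds; since □(□q→q) at x, □q→q at y, so q at y, i.e. Ryy.

Yes — defined by □(□q → q)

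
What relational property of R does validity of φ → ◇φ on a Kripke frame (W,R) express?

Equivalently (dual form): □φ → φ.
Suppose □φ→φ is valid. At any x set V(φ)={w : Rxw}. Then □φ holds at x, so φ holds at x, i.e. Rxx.
Conversely, any frame satisfying ∀x Rxx validates the schema.
So the correspondent is reflexivity.

Reflexivity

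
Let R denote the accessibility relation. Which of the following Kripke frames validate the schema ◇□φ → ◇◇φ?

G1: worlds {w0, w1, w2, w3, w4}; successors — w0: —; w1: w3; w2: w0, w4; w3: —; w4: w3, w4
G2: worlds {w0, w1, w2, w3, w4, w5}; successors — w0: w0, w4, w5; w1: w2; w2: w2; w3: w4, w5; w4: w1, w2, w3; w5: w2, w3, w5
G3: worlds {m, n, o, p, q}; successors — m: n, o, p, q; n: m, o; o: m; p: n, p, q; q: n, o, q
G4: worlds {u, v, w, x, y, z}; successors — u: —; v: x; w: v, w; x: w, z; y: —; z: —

The schema corresponds to a generalized confluence (Geach) condition: ∀x ∀y (xRy → ∃w (yRw ∧ xR²w)).
G1: fails — w1Rw3 but no w with w3Rw and w1R²w.
G2: ✓.
G3: ✓.
G4: fails — xRz but no t with zRt and xR²t.

G2, G3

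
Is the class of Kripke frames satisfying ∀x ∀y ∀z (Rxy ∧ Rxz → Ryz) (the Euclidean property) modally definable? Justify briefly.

This is a Sahlqvist condition; the 5 axiom ◇r → □◇r defines it.
Suppose ◇r→□◇r is valid. Take Rxy, Rxz and set V(r)={y}. Then ◇r at x, so □◇r at x, so ◇r at z, so some w with Rzw has r; w=y, i.e. Rzy. By symmetry of the argument, Ryz.

Yes, by ◇r → □◇r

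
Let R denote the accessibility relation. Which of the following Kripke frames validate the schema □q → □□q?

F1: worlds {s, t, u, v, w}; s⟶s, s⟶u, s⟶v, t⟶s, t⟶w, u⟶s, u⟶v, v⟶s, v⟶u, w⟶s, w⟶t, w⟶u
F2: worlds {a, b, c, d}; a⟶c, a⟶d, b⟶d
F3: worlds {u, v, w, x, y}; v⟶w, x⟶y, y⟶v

F2

The schema corresponds to transitivity: ∀x ∀y ∀z (Rxy ∧ Ryz → Rxz).
F1: fails — Ruv and Rvu but not Ruu.
F2: satisfies the condition.
F3: fails — Rxy and Ryv but not Rxv.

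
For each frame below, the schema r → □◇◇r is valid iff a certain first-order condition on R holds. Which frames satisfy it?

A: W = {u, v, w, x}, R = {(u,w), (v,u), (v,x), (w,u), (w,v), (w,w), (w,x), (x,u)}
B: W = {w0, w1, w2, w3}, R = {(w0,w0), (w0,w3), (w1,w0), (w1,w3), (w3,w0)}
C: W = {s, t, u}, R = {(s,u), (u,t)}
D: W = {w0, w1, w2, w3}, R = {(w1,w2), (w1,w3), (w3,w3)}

none

This is the axiom for a generalized confluence (Geach) condition; its first-order frame correspondent is ∀x ∀z (xRz → ∃w (x = w ∧ zR²w)).
A: fails — vRx but no t with v=t and xR²t.
B: fails — w1Rw0 but no w with w1=w and w0R²w.
C: fails — sRu but no w with s=w and uR²w.
D: fails — w1Rw2 but no w with w1=w and w2R²w.
Valid on no frame.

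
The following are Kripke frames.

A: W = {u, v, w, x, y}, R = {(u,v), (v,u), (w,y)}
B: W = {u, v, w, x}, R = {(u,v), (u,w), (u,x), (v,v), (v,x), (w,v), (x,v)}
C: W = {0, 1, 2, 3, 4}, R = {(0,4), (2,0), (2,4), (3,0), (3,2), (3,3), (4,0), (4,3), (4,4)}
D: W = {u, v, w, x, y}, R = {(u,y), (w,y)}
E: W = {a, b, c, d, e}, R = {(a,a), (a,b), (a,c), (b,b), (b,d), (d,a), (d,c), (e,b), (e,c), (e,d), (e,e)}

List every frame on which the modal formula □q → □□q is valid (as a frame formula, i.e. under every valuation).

D

Frame correspondent (Sahlqvist): ∀x ∀y ∀z (Rxy ∧ Ryz → Rxz) — i.e. transitivity.
A: fails — Ruv and Rvu but not Ruu.
B: fails — Rwv and Rvx but not Rwx.
C: fails — R32 and R24 but not R34.
D: satisfies the condition.
E: fails — Rab and Rbd but not Rad.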